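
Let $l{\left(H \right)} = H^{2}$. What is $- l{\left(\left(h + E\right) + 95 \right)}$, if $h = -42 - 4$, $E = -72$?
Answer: $-529$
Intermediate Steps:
$h = -46$
$- l{\left(\left(h + E\right) + 95 \right)} = - \left(\left(-46 - 72\right) + 95\right)^{2} = - \left(-118 + 95\right)^{2} = - \left(-23\right)^{2} = \left(-1\right) 529 = -529$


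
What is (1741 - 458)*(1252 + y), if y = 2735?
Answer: 5115321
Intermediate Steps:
(1741 - 458)*(1252 + y) = (1741 - 458)*(1252 + 2735) = 1283*3987 = 5115321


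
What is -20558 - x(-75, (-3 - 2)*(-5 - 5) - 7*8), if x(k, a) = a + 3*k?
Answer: -20327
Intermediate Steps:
-20558 - x(-75, (-3 - 2)*(-5 - 5) - 7*8) = -20558 - (((-3 - 2)*(-5 - 5) - 7*8) + 3*(-75)) = -20558 - ((-5*(-10) - 56) - 225) = -20558 - ((50 - 56) - 225) = -20558 - (-6 - 225) = -20558 - 1*(-231) = -20558 + 231 = -20327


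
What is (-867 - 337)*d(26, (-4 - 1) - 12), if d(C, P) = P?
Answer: 20468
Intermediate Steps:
(-867 - 337)*d(26, (-4 - 1) - 12) = (-867 - 337)*((-4 - 1) - 12) = -1204*(-5 - 12) = -1204*(-17) = 20468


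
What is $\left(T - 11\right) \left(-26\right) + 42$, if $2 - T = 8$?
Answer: $484$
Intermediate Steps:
$T = -6$ ($T = 2 - 8 = -6$)
$\left(T - 11\right) \left(-26\right) + 42 = \left(-6 - 11\right) \left(-26\right) + 42 = \left(-17\right) \left(-26\right) + 42 = 442 + 42 = 484$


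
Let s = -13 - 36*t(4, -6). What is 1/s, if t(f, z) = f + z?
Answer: 1/59 ≈ 0.016949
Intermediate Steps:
s = 59 (s = -13 - 36*(4 - 6) = -13 - 36*(-2) = -13 + 72 = 59)
1/s = 1/59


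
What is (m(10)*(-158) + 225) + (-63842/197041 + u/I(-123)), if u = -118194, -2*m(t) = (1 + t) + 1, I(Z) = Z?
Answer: 17236696609/8078681 ≈ 2133.6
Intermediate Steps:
m(t) = -1 - t/2 (m(t) = -((1 + t) + 1)/2 = -(2 + t)/2 = -1 - t/2)
(m(10)*(-158) + 225) + (-63842/197041 + u/I(-123)) = ((-1 - ½*10)*(-158) + 225) + (-63842/197041 - 118194/(-123)) = ((-1 - 5)*(-158) + 225) + (-63842*1/197041 - 118194*(-1/123)) = (-6*(-158) + 225) + (-63842/197041 + 39398/41) = (948 + 225) + 7760403796/8078681 = 1173 + 7760403796/8078681 = 17236696609/8078681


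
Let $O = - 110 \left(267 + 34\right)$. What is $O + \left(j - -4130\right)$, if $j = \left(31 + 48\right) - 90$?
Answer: $-28991$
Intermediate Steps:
$O = -33110$ ($O = \left(-110\right) 301 = -33110$)
$j = -11$ ($j = 79 - 90 = -11$)
$O + \left(j - -4130\right) = -33110 - -4119 = -33110 + \left(-11 + 4130\right) = -33110 + 4119 = -28991$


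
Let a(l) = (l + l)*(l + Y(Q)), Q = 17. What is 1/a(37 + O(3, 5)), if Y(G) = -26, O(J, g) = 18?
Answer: 1/3190 ≈ 0.00031348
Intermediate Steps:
a(l) = 2*l*(-26 + l) (a(l) = (l + l)*(l - 26) = (2*l)*(-26 + l) = 2*l*(-26 + l))
1/a(37 + O(3, 5)) = 1/(2*(37 + 18)*(-26 + (37 + 18))) = 1/(2*55*(-26 + 55)) = 1/(2*55*29) = 1/3190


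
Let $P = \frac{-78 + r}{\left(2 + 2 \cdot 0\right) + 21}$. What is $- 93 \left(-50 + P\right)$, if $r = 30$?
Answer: $\frac{111414}{23} \approx 4844.1$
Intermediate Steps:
$P = - \frac{48}{23}$ ($P = \frac{-78 + 30}{\left(2 + 2 \cdot 0\right) + 21} = - \frac{48}{\left(2 + 0\right) + 21} = - \frac{48}{2 + 21} = - \frac{48}{23} \approx -2.087$)
$- 93 \left(-50 + P\right) = - 93 \left(-50 - \frac{48}{23}\right) = \left(-93\right) \left(- \frac{1198}{23}\right) = \frac{111414}{23}$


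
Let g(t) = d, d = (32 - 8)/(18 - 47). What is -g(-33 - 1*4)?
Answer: 24/29 ≈ 0.82759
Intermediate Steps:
d = -24/29 (d = 24/(-29) = 24*(-1/29) = -24/29 ≈ -0.82759)
g(t) = -24/29
-g(-33 - 1*4) = -1*(-24/29) = 24/29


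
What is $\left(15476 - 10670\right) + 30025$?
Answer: $34831$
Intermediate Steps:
$\left(15476 - 10670\right) + 30025 = 4806 + 30025 = 34831$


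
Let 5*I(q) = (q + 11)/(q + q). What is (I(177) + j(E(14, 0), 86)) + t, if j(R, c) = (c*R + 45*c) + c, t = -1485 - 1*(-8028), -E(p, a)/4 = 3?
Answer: 8378389/885 ≈ 9467.1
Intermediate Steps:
E(p, a) = -12 (E(p, a) = -4*3 = -12)
t = 6543 (t = -1485 + 8028 = 6543)
j(R, c) = 46*c + R*c (j(R, c) = (R*c + 45*c) + c = (45*c + R*c) + c = 46*c + R*c)
I(q) = (11 + q)/(10*q) (I(q) = ((q + 11)/(q + q))/5 = ((11 + q)/((2*q)))/5 = ((11 + q)*(1/(2*q)))/5 = ((11 + q)/(2*q))/5 = (11 + q)/(10*q))
(I(177) + j(E(14, 0), 86)) + t = ((1/10)*(11 + 177)/177 + 86*(46 - 12)) + 6543 = ((1/10)*(1/177)*188 + 86*34) + 6543 = (94/885 + 2924) + 6543 = 2587834/885 + 6543 = 8378389/885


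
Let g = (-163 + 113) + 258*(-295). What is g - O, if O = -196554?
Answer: 120394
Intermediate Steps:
g = -76160 (g = -50 - 76110 = -76160)
g - O = -76160 - 1*(-196554) = -76160 + 196554 = 120394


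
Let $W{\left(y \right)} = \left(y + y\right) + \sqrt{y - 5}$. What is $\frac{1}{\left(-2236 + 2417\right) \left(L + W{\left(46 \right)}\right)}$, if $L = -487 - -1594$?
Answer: $\frac{1199}{260198360} - \frac{\sqrt{41}}{260198360} \approx 4.5834 \cdot 10^{-6}$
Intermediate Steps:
$W{\left(y \right)} = \sqrt{-5 + y} + 2 y$ ($W{\left(y \right)} = 2 y + \sqrt{-5 + y} = \sqrt{-5 + y} + 2 y$)
$L = 1107$ ($L = -487 + 1594 = 1107$)
$\frac{1}{\left(-2236 + 2417\right) \left(L + W{\left(46 \right)}\right)} = \frac{1}{\left(-2236 + 2417\right) \left(1107 + \left(\sqrt{-5 + 46} + 2 \cdot 46\right)\right)} = \frac{1}{181 \left(1107 + \left(\sqrt{41} + 92\right)\right)} = \frac{1}{181 \left(1107 + \left(92 + \sqrt{41}\right)\right)} = \frac{1}{181 \left(1199 + \sqrt{41}\right)} = \frac{1}{217019 + 181 \sqrt{41}}$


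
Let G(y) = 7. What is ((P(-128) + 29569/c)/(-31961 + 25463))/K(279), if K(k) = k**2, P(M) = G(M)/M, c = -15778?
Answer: 649213/170254572509952 ≈ 3.8132e-9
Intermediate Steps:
P(M) = 7/M
((P(-128) + 29569/c)/(-31961 + 25463))/K(279) = ((7/(-128) + 29569/(-15778))/(-31961 + 25463))/(279**2) = ((7*(-1/128) + 29569*(-1/15778))/(-6498))/77841 = ((-7/128 - 29569/15778)*(-1/6498))*(1/77841) = -1947639/1009792*(-1/6498)*(1/77841) = (649213/2187209472)*(1/77841) = 649213/170254572509952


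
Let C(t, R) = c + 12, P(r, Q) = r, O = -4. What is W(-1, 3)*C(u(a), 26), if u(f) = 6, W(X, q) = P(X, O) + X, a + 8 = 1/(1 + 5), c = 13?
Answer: -50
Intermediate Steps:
a = -47/6 (a = -8 + 1/(1 + 5) = -8 + 1/6 = -47/6 ≈ -7.8333)
W(X, q) = 2*X (W(X, q) = X + X = 2*X)
C(t, R) = 25 (C(t, R) = 13 + 12 = 25)
W(-1, 3)*C(u(a), 26) = (2*(-1))*25 = -2*25 = -50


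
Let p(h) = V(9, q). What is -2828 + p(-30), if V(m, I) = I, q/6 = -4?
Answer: -2852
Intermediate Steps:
q = -24 (q = 6*(-4) = -24)
p(h) = -24
-2828 + p(-30) = -2828 - 24 = -2852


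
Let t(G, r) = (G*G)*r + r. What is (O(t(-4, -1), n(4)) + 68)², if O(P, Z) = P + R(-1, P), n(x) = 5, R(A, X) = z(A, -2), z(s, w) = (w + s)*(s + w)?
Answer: 3600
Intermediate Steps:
z(s, w) = (s + w)² (z(s, w) = (s + w)*(s + w) = (s + w)²)
t(G, r) = r + r*G² (t(G, r) = G²*r + r = r*G² + r = r + r*G²)
R(A, X) = (-2 + A)² (R(A, X) = (A - 2)² = (-2 + A)²)
O(P, Z) = 9 + P (O(P, Z) = P + (-2 - 1)² = P + (-3)² = P + 9 = 9 + P)
(O(t(-4, -1), n(4)) + 68)² = ((9 - (1 + (-4)²)) + 68)² = ((9 - (1 + 16)) + 68)² = ((9 - 1*17) + 68)² = ((9 - 17) + 68)² = (-8 + 68)² = 60² = 3600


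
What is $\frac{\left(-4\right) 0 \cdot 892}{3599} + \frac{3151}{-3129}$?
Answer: $- \frac{3151}{3129} \approx -1.007$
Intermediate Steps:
$\frac{\left(-4\right) 0 \cdot 892}{3599} + \frac{3151}{-3129} = 0 \cdot 892 \cdot \frac{1}{3599} + 3151 \left(- \frac{1}{3129}\right) = 0 \cdot \frac{1}{3599} - \frac{3151}{3129} = 0 - \frac{3151}{3129} = - \frac{3151}{3129}$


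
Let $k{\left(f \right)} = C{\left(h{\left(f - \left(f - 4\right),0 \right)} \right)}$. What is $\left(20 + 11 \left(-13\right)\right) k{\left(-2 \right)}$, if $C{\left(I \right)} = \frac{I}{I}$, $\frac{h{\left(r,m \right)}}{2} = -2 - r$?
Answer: $-123$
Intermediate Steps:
$h{\left(r,m \right)} = -4 - 2 r$ ($h{\left(r,m \right)} = 2 \left(-2 - r\right) = -4 - 2 r$)
$C{\left(I \right)} = 1$
$k{\left(f \right)} = 1$
$\left(20 + 11 \left(-13\right)\right) k{\left(-2 \right)} = \left(20 + 11 \left(-13\right)\right) 1 = \left(20 - 143\right) 1 = \left(-123\right) 1 = -123$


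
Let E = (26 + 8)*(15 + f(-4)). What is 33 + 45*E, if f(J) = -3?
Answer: 18393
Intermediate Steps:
E = 408 (E = (26 + 8)*(15 - 3) = 34*12 = 408)
33 + 45*E = 33 + 45*408 = 33 + 18360 = 18393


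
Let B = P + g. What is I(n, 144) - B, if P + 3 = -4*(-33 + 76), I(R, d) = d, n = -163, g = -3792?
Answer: 4111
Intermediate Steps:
P = -175 (P = -3 - 4*(-33 + 76) = -3 - 4*43 = -3 - 172 = -175)
B = -3967 (B = -175 - 3792 = -3967)
I(n, 144) - B = 144 - 1*(-3967) = 144 + 3967 = 4111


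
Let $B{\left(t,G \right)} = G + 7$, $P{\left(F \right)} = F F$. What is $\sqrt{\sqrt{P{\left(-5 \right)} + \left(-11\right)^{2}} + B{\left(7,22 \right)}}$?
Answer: $\sqrt{29 + \sqrt{146}} \approx 6.4096$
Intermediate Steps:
$P{\left(F \right)} = F^{2}$
$B{\left(t,G \right)} = 7 + G$
$\sqrt{\sqrt{P{\left(-5 \right)} + \left(-11\right)^{2}} + B{\left(7,22 \right)}} = \sqrt{\sqrt{\left(-5\right)^{2} + \left(-11\right)^{2}} + \left(7 + 22\right)} = \sqrt{\sqrt{25 + 121} + 29} = \sqrt{\sqrt{146} + 29} = \sqrt{29 + \sqrt{146}}$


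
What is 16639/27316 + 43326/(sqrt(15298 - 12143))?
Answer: 16639/27316 + 43326*sqrt(3155)/3155 ≈ 771.96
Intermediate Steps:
16639/27316 + 43326/(sqrt(15298 - 12143)) = 16639*(1/27316) + 43326/(sqrt(3155)) = 16639/27316 + 43326*(sqrt(3155)/3155) = 16639/27316 + 43326*sqrt(3155)/3155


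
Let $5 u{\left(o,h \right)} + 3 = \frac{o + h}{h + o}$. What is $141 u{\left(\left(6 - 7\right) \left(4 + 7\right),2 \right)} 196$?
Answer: $- \frac{55272}{5} \approx -11054.0$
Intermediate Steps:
$u{\left(o,h \right)} = - \frac{2}{5}$ ($u{\left(o,h \right)} = - \frac{3}{5} + \frac{\left(o + h\right) \frac{1}{h + o}}{5} = - \frac{3}{5} + \frac{\left(h + o\right) \frac{1}{h + o}}{5} = - \frac{3}{5} + \frac{1}{5} \cdot 1 = - \frac{3}{5} + \frac{1}{5} = - \frac{2}{5}$)
$141 u{\left(\left(6 - 7\right) \left(4 + 7\right),2 \right)} 196 = 141 \left(- \frac{2}{5}\right) 196 = \left(- \frac{282}{5}\right) 196 = - \frac{55272}{5}$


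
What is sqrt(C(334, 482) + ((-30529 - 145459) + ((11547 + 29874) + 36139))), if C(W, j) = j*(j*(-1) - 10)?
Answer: 2*I*sqrt(83893) ≈ 579.29*I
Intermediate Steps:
C(W, j) = j*(-10 - j) (C(W, j) = j*(-j - 10) = j*(-10 - j))
sqrt(C(334, 482) + ((-30529 - 145459) + ((11547 + 29874) + 36139))) = sqrt(-1*482*(10 + 482) + ((-30529 - 145459) + ((11547 + 29874) + 36139))) = sqrt(-1*482*492 + (-175988 + (41421 + 36139))) = sqrt(-237144 + (-175988 + 77560)) = sqrt(-237144 - 98428) = sqrt(-335572) = 2*I*sqrt(83893)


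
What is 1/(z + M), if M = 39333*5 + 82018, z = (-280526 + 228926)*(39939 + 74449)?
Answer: -1/5902142117 ≈ -1.6943e-10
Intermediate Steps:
z = -5902420800 (z = -51600*114388 = -5902420800)
M = 278683 (M = 196665 + 82018 = 278683)
1/(z + M) = 1/(-5902420800 + 278683) = 1/(-5902142117) = -1/5902142117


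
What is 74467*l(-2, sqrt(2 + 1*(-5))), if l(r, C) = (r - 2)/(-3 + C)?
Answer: 74467 + 74467*I*sqrt(3)/3 ≈ 74467.0 + 42994.0*I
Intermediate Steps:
l(r, C) = (-2 + r)/(-3 + C)
74467*l(-2, sqrt(2 + 1*(-5))) = 74467*((-2 - 2)/(-3 + sqrt(2 + 1*(-5)))) = 74467*(-4/(-3 + sqrt(2 - 5))) = 74467*(-4/(-3 + sqrt(-3))) = 74467*(-4/(-3 + I*sqrt(3))) = -297868/(-3 + I*sqrt(3))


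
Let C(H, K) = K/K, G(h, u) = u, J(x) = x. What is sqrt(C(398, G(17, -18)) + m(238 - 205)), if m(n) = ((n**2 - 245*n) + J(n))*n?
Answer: I*sqrt(229778) ≈ 479.35*I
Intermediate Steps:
C(H, K) = 1
m(n) = n*(n**2 - 244*n) (m(n) = ((n**2 - 245*n) + n)*n = (n**2 - 244*n)*n = n*(n**2 - 244*n))
sqrt(C(398, G(17, -18)) + m(238 - 205)) = sqrt(1 + (238 - 205)**2*(-244 + (238 - 205))) = sqrt(1 + 33**2*(-244 + 33)) = sqrt(1 + 1089*(-211)) = sqrt(1 - 229779) = sqrt(-229778) = I*sqrt(229778)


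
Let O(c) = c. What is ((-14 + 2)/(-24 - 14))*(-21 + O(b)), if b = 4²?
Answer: -30/19 ≈ -1.5789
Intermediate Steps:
b = 16
((-14 + 2)/(-24 - 14))*(-21 + O(b)) = ((-14 + 2)/(-24 - 14))*(-21 + 16) = -12/(-38)*(-5) = -12*(-1/38)*(-5) = (6/19)*(-5) = -30/19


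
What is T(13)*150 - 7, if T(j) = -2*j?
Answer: -3907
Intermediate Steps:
T(13)*150 - 7 = -2*13*150 - 7 = -26*150 - 7 = -3900 - 7 = -3907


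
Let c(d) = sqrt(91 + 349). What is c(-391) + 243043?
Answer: 243043 + 2*sqrt(110) ≈ 2.4306e+5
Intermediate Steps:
c(d) = 2*sqrt(110) (c(d) = sqrt(440) = 2*sqrt(110))
c(-391) + 243043 = 2*sqrt(110) + 243043 = 243043 + 2*sqrt(110)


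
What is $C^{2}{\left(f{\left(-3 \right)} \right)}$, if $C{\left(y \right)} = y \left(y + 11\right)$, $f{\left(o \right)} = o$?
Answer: $576$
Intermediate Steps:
$C{\left(y \right)} = y \left(11 + y\right)$
$C^{2}{\left(f{\left(-3 \right)} \right)} = \left(- 3 \left(11 - 3\right)\right)^{2} = \left(\left(-3\right) 8\right)^{2} = \left(-24\right)^{2} = 576$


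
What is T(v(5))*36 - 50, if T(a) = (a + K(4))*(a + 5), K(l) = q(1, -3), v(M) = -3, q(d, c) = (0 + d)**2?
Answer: -194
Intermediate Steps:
q(d, c) = d**2
K(l) = 1 (K(l) = 1**2 = 1)
T(a) = (1 + a)*(5 + a) (T(a) = (a + 1)*(a + 5) = (1 + a)*(5 + a))
T(v(5))*36 - 50 = (5 + (-3)**2 + 6*(-3))*36 - 50 = (5 + 9 - 18)*36 - 50 = -4*36 - 50 = -144 - 50 = -194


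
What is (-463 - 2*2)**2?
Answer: 218089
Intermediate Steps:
(-463 - 2*2)**2 = (-463 - 4)**2 = (-467)**2 = 218089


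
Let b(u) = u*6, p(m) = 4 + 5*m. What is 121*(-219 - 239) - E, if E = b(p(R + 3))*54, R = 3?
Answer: -66434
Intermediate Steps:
b(u) = 6*u
E = 11016 (E = (6*(4 + 5*(3 + 3)))*54 = (6*(4 + 5*6))*54 = (6*(4 + 30))*54 = (6*34)*54 = 204*54 = 11016)
121*(-219 - 239) - E = 121*(-219 - 239) - 1*11016 = 121*(-458) - 11016 = -55418 - 11016 = -66434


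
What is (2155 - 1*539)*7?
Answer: 11312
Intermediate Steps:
(2155 - 1*539)*7 = (2155 - 539)*7 = 1616*7 = 11312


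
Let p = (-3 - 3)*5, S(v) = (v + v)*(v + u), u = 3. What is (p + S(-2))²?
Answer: 1156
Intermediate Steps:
S(v) = 2*v*(3 + v) (S(v) = (v + v)*(v + 3) = (2*v)*(3 + v) = 2*v*(3 + v))
p = -30 (p = -6*5 = -30)
(p + S(-2))² = (-30 + 2*(-2)*(3 - 2))² = (-30 + 2*(-2)*1)² = (-30 - 4)² = (-34)² = 1156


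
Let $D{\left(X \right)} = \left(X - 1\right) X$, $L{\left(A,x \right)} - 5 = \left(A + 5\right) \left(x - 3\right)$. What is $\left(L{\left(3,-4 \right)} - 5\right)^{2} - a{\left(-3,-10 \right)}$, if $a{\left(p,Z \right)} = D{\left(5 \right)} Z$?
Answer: $3336$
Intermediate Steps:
$L{\left(A,x \right)} = 5 + \left(-3 + x\right) \left(5 + A\right)$ ($L{\left(A,x \right)} = 5 + \left(A + 5\right) \left(x - 3\right) = 5 + \left(5 + A\right) \left(-3 + x\right) = 5 + \left(-3 + x\right) \left(5 + A\right)$)
$D{\left(X \right)} = X \left(-1 + X\right)$ ($D{\left(X \right)} = \left(-1 + X\right) X = X \left(-1 + X\right)$)
$a{\left(p,Z \right)} = 20 Z$ ($a{\left(p,Z \right)} = 5 \left(-1 + 5\right) Z = 5 \cdot 4 Z = 20 Z$)
$\left(L{\left(3,-4 \right)} - 5\right)^{2} - a{\left(-3,-10 \right)} = \left(\left(-10 - 9 + 5 \left(-4\right) + 3 \left(-4\right)\right) - 5\right)^{2} - 20 \left(-10\right) = \left(\left(-10 - 9 - 20 - 12\right) - 5\right)^{2} - -200 = \left(-51 - 5\right)^{2} + 200 = \left(-56\right)^{2} + 200 = 3136 + 200 = 3336$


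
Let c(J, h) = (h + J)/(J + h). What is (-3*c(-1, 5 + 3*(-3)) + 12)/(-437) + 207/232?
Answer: 88371/101384 ≈ 0.87165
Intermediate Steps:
c(J, h) = 1 (c(J, h) = (J + h)/(J + h) = 1)
(-3*c(-1, 5 + 3*(-3)) + 12)/(-437) + 207/232 = (-3*1 + 12)/(-437) + 207/232 = (-3 + 12)*(-1/437) + 207*(1/232) = 9*(-1/437) + 207/232 = -9/437 + 207/232 = 88371/101384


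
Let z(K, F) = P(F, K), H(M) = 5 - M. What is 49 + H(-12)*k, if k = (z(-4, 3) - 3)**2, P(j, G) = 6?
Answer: 202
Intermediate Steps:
z(K, F) = 6
k = 9 (k = (6 - 3)**2 = 3**2 = 9)
49 + H(-12)*k = 49 + (5 - 1*(-12))*9 = 49 + (5 + 12)*9 = 49 + 17*9 = 49 + 153 = 202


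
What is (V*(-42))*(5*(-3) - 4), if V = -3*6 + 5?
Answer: -10374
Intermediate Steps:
V = -13 (V = -18 + 5 = -13)
(V*(-42))*(5*(-3) - 4) = (-13*(-42))*(5*(-3) - 4) = 546*(-15 - 4) = 546*(-19) = -10374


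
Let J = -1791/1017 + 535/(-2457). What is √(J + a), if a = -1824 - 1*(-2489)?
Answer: √5678741515083/92547 ≈ 25.749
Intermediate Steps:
a = 665 (a = -1824 + 2489 = 665)
J = -549398/277641 (J = -1791*1/1017 + 535*(-1/2457) = -199/113 - 535/2457 = -549398/277641 ≈ -1.9788)
√(J + a) = √(-549398/277641 + 665) = √(184081867/277641) = √5678741515083/92547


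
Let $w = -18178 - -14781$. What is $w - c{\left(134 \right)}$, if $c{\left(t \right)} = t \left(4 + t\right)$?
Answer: $-21889$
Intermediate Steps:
$w = -3397$ ($w = -18178 + 14781 = -3397$)
$w - c{\left(134 \right)} = -3397 - 134 \left(4 + 134\right) = -3397 - 134 \cdot 138 = -3397 - 18492 = -21889$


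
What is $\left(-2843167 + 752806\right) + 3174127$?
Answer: $1083766$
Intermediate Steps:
$\left(-2843167 + 752806\right) + 3174127 = -2090361 + 3174127 = 1083766$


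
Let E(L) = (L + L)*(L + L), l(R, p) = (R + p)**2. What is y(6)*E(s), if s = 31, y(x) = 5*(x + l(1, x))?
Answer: 1057100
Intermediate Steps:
y(x) = 5*x + 5*(1 + x)**2 (y(x) = 5*(x + (1 + x)**2) = 5*x + 5*(1 + x)**2)
E(L) = 4*L**2 (E(L) = (2*L)*(2*L) = 4*L**2)
y(6)*E(s) = (5*6 + 5*(1 + 6)**2)*(4*31**2) = (30 + 5*7**2)*(4*961) = (30 + 5*49)*3844 = (30 + 245)*3844 = 275*3844 = 1057100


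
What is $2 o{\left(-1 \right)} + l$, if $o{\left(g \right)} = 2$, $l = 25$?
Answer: $29$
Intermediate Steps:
$2 o{\left(-1 \right)} + l = 2 \cdot 2 + 25 = 4 + 25 = 29$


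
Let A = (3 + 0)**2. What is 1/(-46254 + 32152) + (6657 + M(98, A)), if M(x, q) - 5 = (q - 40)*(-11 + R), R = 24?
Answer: 88264417/14102 ≈ 6259.0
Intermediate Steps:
A = 9 (A = 3**2 = 9)
M(x, q) = -515 + 13*q (M(x, q) = 5 + (q - 40)*(-11 + 24) = 5 + (-40 + q)*13 = 5 + (-520 + 13*q) = -515 + 13*q)
1/(-46254 + 32152) + (6657 + M(98, A)) = 1/(-46254 + 32152) + (6657 + (-515 + 13*9)) = 1/(-14102) + (6657 + (-515 + 117)) = -1/14102 + (6657 - 398) = -1/14102 + 6259 = 88264417/14102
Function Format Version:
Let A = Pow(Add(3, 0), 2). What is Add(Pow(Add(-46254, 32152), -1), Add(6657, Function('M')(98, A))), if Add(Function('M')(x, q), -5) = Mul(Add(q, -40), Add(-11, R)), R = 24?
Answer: Rational(88264417, 14102) ≈ 6259.0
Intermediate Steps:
A = 9 (A = Pow(3, 2) = 9)
Function('M')(x, q) = Add(-515, Mul(13, q)) (Function('M')(x, q) = Add(5, Mul(Add(q, -40), Add(-11, 24))) = Add(5, Mul(Add(-40, q), 13)) = Add(5, Add(-520, Mul(13, q))) = Add(-515, Mul(13, q)))
Add(Pow(Add(-46254, 32152), -1), Add(6657, Function('M')(98, A))) = Add(Pow(Add(-46254, 32152), -1), Add(6657, Add(-515, Mul(13, 9)))) = Add(Pow(-14102, -1), Add(6657, Add(-515, 117))) = Add(Rational(-1, 14102), Add(6657, -398)) = Add(Rational(-1, 14102), 6259) = Rational(88264417, 14102)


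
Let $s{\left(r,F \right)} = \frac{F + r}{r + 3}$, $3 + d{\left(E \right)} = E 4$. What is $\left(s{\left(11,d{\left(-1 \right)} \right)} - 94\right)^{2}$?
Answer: $\frac{430336}{49} \approx 8782.4$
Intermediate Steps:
$d{\left(E \right)} = -3 + 4 E$ ($d{\left(E \right)} = -3 + E 4 = -3 + 4 E$)
$s{\left(r,F \right)} = \frac{F + r}{3 + r}$
$\left(s{\left(11,d{\left(-1 \right)} \right)} - 94\right)^{2} = \left(\frac{\left(-3 + 4 \left(-1\right)\right) + 11}{3 + 11} - 94\right)^{2} = \left(\frac{\left(-3 - 4\right) + 11}{14} - 94\right)^{2} = \left(\frac{-7 + 11}{14} - 94\right)^{2} = \left(\frac{1}{14} \cdot 4 - 94\right)^{2} = \left(\frac{2}{7} - 94\right)^{2} = \left(- \frac{656}{7}\right)^{2} = \frac{430336}{49}$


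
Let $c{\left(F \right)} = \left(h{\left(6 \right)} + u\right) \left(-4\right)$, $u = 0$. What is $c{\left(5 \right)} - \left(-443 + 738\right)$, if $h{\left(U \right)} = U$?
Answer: $-319$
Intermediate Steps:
$c{\left(F \right)} = -24$ ($c{\left(F \right)} = \left(6 + 0\right) \left(-4\right) = 6 \left(-4\right) = -24$)
$c{\left(5 \right)} - \left(-443 + 738\right) = -24 - \left(-443 + 738\right) = -24 - 295 = -319$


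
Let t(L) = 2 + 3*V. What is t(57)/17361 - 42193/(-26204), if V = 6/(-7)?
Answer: 5127483895/3184493508 ≈ 1.6101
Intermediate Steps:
V = -6/7 (V = 6*(-⅐) = -6/7 ≈ -0.85714)
t(L) = -4/7 (t(L) = 2 + 3*(-6/7) = 2 - 18/7 = -4/7)
t(57)/17361 - 42193/(-26204) = -4/7/17361 - 42193/(-26204) = -4/7*1/17361 - 42193*(-1/26204) = -4/121527 + 42193/26204 = 5127483895/3184493508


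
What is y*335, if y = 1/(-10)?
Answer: -67/2 ≈ -33.500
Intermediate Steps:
y = -⅒ ≈ -0.10000
y*335 = -⅒*335 = -67/2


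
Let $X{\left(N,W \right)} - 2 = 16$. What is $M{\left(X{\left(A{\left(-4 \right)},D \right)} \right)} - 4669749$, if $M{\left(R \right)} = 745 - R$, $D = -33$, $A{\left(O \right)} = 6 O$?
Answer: $-4669022$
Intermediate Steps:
$X{\left(N,W \right)} = 18$ ($X{\left(N,W \right)} = 2 + 16 = 18$)
$M{\left(X{\left(A{\left(-4 \right)},D \right)} \right)} - 4669749 = \left(745 - 18\right) - 4669749 = 727 - 4669749 = -4669022$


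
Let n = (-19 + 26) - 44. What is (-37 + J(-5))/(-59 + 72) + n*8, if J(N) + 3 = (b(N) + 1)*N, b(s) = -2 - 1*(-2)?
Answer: -3893/13 ≈ -299.46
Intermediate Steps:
b(s) = 0 (b(s) = -2 + 2 = 0)
J(N) = -3 + N (J(N) = -3 + (0 + 1)*N = -3 + 1*N = -3 + N)
n = -37 (n = 7 - 44 = -37)
(-37 + J(-5))/(-59 + 72) + n*8 = (-37 + (-3 - 5))/(-59 + 72) - 37*8 = (-37 - 8)/13 - 296 = -45*1/13 - 296 = -45/13 - 296 = -3893/13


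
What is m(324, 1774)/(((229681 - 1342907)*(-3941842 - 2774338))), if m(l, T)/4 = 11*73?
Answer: 803/1869156549170 ≈ 4.2961e-10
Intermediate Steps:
m(l, T) = 3212 (m(l, T) = 4*(11*73) = 4*803 = 3212)
m(324, 1774)/(((229681 - 1342907)*(-3941842 - 2774338))) = 3212/(((229681 - 1342907)*(-3941842 - 2774338))) = 3212/((-1113226*(-6716180))) = 3212/7476626196680 = 3212*(1/7476626196680) = 803/1869156549170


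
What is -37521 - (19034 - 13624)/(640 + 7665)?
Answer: -62323463/1661 ≈ -37522.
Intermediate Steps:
-37521 - (19034 - 13624)/(640 + 7665) = -37521 - 5410/8305 = -37521 - 1*1082/1661 = -37521 - 1082/1661 = -62323463/1661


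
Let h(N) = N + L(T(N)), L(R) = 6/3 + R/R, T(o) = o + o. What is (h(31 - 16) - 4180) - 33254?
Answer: -37416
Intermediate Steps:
T(o) = 2*o
L(R) = 3 (L(R) = 6*(⅓) + 1 = 2 + 1 = 3)
h(N) = 3 + N (h(N) = N + 3 = 3 + N)
(h(31 - 16) - 4180) - 33254 = ((3 + (31 - 16)) - 4180) - 33254 = ((3 + 15) - 4180) - 33254 = (18 - 4180) - 33254 = -4162 - 33254 = -37416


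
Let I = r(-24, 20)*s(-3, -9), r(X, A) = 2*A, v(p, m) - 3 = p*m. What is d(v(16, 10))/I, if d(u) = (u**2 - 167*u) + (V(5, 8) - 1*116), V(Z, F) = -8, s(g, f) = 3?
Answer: -97/15 ≈ -6.4667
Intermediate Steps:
v(p, m) = 3 + m*p (v(p, m) = 3 + p*m = 3 + m*p)
d(u) = -124 + u**2 - 167*u (d(u) = (u**2 - 167*u) + (-8 - 1*116) = (u**2 - 167*u) + (-8 - 116) = (u**2 - 167*u) - 124 = -124 + u**2 - 167*u)
I = 120 (I = (2*20)*3 = 40*3 = 120)
d(v(16, 10))/I = (-124 + (3 + 10*16)**2 - 167*(3 + 10*16))/120 = (-124 + (3 + 160)**2 - 167*(3 + 160))*(1/120) = (-124 + 163**2 - 167*163)*(1/120) = (-124 + 26569 - 27221)*(1/120) = -776*1/120 = -97/15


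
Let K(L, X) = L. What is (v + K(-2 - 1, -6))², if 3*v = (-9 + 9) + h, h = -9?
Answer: 36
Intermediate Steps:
v = -3 (v = ((-9 + 9) - 9)/3 = (0 - 9)/3 = (⅓)*(-9) = -3)
(v + K(-2 - 1, -6))² = (-3 + (-2 - 1))² = (-3 - 3)² = (-6)² = 36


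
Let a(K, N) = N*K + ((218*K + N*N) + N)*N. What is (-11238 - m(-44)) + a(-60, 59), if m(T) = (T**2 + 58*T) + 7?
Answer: -577029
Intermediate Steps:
m(T) = 7 + T**2 + 58*T
a(K, N) = K*N + N*(N + N**2 + 218*K) (a(K, N) = K*N + ((218*K + N**2) + N)*N = K*N + ((N**2 + 218*K) + N)*N = K*N + (N + N**2 + 218*K)*N = K*N + N*(N + N**2 + 218*K))
(-11238 - m(-44)) + a(-60, 59) = (-11238 - (7 + (-44)**2 + 58*(-44))) + 59*(59 + 59**2 + 219*(-60)) = (-11238 - (7 + 1936 - 2552)) + 59*(59 + 3481 - 13140) = (-11238 - 1*(-609)) + 59*(-9600) = (-11238 + 609) - 566400 = -10629 - 566400 = -577029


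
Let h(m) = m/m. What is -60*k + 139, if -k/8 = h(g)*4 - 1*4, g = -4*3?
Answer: 139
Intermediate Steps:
g = -12
h(m) = 1
k = 0 (k = -8*(1*4 - 1*4) = -8*(4 - 4) = -8*0 = 0)
-60*k + 139 = -60*0 + 139 = 0 + 139 = 139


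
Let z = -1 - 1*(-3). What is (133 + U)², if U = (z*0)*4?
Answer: 17689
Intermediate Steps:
z = 2 (z = -1 + 3 = 2)
U = 0 (U = (2*0)*4 = 0*4 = 0)
(133 + U)² = (133 + 0)² = 133² = 17689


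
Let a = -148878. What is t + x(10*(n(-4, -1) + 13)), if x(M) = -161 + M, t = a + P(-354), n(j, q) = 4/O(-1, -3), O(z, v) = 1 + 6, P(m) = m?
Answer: -1044801/7 ≈ -1.4926e+5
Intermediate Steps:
O(z, v) = 7
n(j, q) = 4/7
t = -149232 (t = -148878 - 354 = -149232)
t + x(10*(n(-4, -1) + 13)) = -149232 + (-161 + 10*(4/7 + 13)) = -149232 + (-161 + 10*(95/7)) = -149232 + (-161 + 950/7) = -149232 - 177/7 = -1044801/7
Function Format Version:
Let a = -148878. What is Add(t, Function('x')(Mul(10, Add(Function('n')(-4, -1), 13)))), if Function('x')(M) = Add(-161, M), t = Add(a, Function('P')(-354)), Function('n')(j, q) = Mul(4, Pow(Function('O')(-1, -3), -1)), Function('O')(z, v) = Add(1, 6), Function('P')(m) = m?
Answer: Rational(-1044801, 7) ≈ -1.4926e+5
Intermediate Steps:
Function('O')(z, v) = 7
Function('n')(j, q) = Rational(4, 7) (Function('n')(j, q) = Mul(4, Pow(7, -1)) = Mul(4, Rational(1, 7)) = Rational(4, 7))
t = -149232 (t = Add(-148878, -354) = -149232)
Add(t, Function('x')(Mul(10, Add(Function('n')(-4, -1), 13)))) = Add(-149232, Add(-161, Mul(10, Add(Rational(4, 7), 13)))) = Add(-149232, Add(-161, Mul(10, Rational(95, 7)))) = Add(-149232, Add(-161, Rational(950, 7))) = Add(-149232, Rational(-177, 7)) = Rational(-1044801, 7)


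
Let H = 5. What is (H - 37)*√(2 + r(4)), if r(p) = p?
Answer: -32*√6 ≈ -78.384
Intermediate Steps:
(H - 37)*√(2 + r(4)) = (5 - 37)*√(2 + 4) = -32*√6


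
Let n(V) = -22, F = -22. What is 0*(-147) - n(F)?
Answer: 22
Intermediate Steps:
0*(-147) - n(F) = 0*(-147) - 1*(-22) = 0 + 22 = 22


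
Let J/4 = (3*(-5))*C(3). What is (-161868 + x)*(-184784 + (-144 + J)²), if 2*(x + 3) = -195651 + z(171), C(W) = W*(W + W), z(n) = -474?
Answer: -341394579432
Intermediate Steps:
C(W) = 2*W² (C(W) = W*(2*W) = 2*W²)
x = -196131/2 (x = -3 + (-195651 - 474)/2 = -3 + (½)*(-196125) = -3 - 196125/2 = -196131/2 ≈ -98066.)
J = -1080 (J = 4*((3*(-5))*(2*3²)) = 4*(-30*9) = 4*(-15*18) = 4*(-270) = -1080)
(-161868 + x)*(-184784 + (-144 + J)²) = (-161868 - 196131/2)*(-184784 + (-144 - 1080)²) = -519867*(-184784 + (-1224)²)/2 = -519867*(-184784 + 1498176)/2 = -519867/2*1313392 = -341394579432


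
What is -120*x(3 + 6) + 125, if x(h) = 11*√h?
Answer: -3835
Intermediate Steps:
-120*x(3 + 6) + 125 = -1320*√(3 + 6) + 125 = -1320*√9 + 125 = -1320*3 + 125 = -120*33 + 125 = -3960 + 125 = -3835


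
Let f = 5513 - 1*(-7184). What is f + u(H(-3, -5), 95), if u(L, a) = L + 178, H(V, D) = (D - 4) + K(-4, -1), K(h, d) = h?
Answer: 12862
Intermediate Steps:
H(V, D) = -8 + D (H(V, D) = (D - 4) - 4 = (-4 + D) - 4 = -8 + D)
u(L, a) = 178 + L
f = 12697 (f = 5513 + 7184 = 12697)
f + u(H(-3, -5), 95) = 12697 + (178 + (-8 - 5)) = 12697 + (178 - 13) = 12697 + 165 = 12862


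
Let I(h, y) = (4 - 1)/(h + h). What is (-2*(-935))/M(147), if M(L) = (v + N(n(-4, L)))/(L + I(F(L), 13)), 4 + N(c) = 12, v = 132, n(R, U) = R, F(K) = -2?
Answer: 109395/56 ≈ 1953.5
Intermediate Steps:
I(h, y) = 3/(2*h) (I(h, y) = 3/((2*h)) = 3*(1/(2*h)) = 3/(2*h))
N(c) = 8 (N(c) = -4 + 12 = 8)
M(L) = 140/(-¾ + L) (M(L) = (132 + 8)/(L + (3/2)/(-2)) = 140/(L + (3/2)*(-½)) = 140/(L - ¾) = 140/(-¾ + L))
(-2*(-935))/M(147) = (-2*(-935))/((560/(-3 + 4*147))) = 1870/((560/(-3 + 588))) = 1870/((560/585)) = 1870/((560*(1/585))) = 1870/(112/117) = 1870*(117/112) = 109395/56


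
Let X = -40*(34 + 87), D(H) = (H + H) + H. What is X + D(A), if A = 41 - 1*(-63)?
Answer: -4528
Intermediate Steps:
A = 104 (A = 41 + 63 = 104)
D(H) = 3*H (D(H) = 2*H + H = 3*H)
X = -4840 (X = -40*121 = -4840)
X + D(A) = -4840 + 3*104 = -4840 + 312 = -4528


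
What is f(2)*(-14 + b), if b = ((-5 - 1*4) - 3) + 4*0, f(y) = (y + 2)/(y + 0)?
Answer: -52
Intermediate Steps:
f(y) = (2 + y)/y
b = -12 (b = ((-5 - 4) - 3) + 0 = (-9 - 3) + 0 = -12 + 0 = -12)
f(2)*(-14 + b) = ((2 + 2)/2)*(-14 - 12) = ((½)*4)*(-26) = 2*(-26) = -52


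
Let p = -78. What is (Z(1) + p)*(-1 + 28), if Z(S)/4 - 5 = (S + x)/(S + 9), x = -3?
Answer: -7938/5 ≈ -1587.6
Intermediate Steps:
Z(S) = 20 + 4*(-3 + S)/(9 + S) (Z(S) = 20 + 4*((S - 3)/(S + 9)) = 20 + 4*((-3 + S)/(9 + S)) = 20 + 4*(-3 + S)/(9 + S))
(Z(1) + p)*(-1 + 28) = (24*(7 + 1)/(9 + 1) - 78)*(-1 + 28) = (24*8/10 - 78)*27 = (24*(1/10)*8 - 78)*27 = (96/5 - 78)*27 = -294/5*27 = -7938/5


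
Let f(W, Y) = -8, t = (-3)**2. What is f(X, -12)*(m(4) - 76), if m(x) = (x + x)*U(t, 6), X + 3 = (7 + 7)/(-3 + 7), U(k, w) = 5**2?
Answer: -992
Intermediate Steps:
t = 9
U(k, w) = 25
X = 1/2 (X = -3 + (7 + 7)/(-3 + 7) = -3 + 14/4 = -3 + 14*(1/4) = -3 + 7/2 = 1/2 ≈ 0.50000)
m(x) = 50*x (m(x) = (x + x)*25 = (2*x)*25 = 50*x)
f(X, -12)*(m(4) - 76) = -8*(50*4 - 76) = -8*(200 - 76) = -8*124 = -992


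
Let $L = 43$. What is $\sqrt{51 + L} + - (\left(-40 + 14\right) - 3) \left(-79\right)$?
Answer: $-2291 + \sqrt{94} \approx -2281.3$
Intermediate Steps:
$\sqrt{51 + L} + - (\left(-40 + 14\right) - 3) \left(-79\right) = \sqrt{51 + 43} + - (\left(-40 + 14\right) - 3) \left(-79\right) = \sqrt{94} + - (-26 - 3) \left(-79\right) = \sqrt{94} + \left(-1\right) \left(-29\right) \left(-79\right) = \sqrt{94} + 29 \left(-79\right) = \sqrt{94} - 2291 = -2291 + \sqrt{94}$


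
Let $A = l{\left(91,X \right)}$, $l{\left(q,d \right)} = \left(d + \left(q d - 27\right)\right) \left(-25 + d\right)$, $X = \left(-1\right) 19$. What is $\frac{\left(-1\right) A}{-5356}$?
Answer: $\frac{19525}{1339} \approx 14.582$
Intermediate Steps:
$X = -19$
$l{\left(q,d \right)} = \left(-25 + d\right) \left(-27 + d + d q\right)$ ($l{\left(q,d \right)} = \left(d + \left(d q - 27\right)\right) \left(-25 + d\right) = \left(d + \left(-27 + d q\right)\right) \left(-25 + d\right) = \left(-27 + d + d q\right) \left(-25 + d\right) = \left(-25 + d\right) \left(-27 + d + d q\right)$)
$A = 78100$ ($A = 675 + \left(-19\right)^{2} - -988 + 91 \left(-19\right)^{2} - \left(-475\right) 91 = 675 + 361 + 988 + 91 \cdot 361 + 43225 = 675 + 361 + 988 + 32851 + 43225 = 78100$)
$\frac{\left(-1\right) A}{-5356} = \frac{\left(-1\right) 78100}{-5356} = \left(-78100\right) \left(- \frac{1}{5356}\right) = \frac{19525}{1339}$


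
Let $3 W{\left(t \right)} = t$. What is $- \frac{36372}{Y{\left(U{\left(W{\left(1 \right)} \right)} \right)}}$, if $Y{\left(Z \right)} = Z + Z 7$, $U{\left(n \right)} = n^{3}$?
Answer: $- \frac{245511}{2} \approx -1.2276 \cdot 10^{5}$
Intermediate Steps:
$W{\left(t \right)} = \frac{t}{3}$
$Y{\left(Z \right)} = 8 Z$ ($Y{\left(Z \right)} = Z + 7 Z = 8 Z$)
$- \frac{36372}{Y{\left(U{\left(W{\left(1 \right)} \right)} \right)}} = - \frac{36372}{8 \left(\frac{1}{3} \cdot 1\right)^{3}} = - \frac{36372}{8 \left(\frac{1}{3}\right)^{3}} = - \frac{36372}{8 \cdot \frac{1}{27}} = - \frac{36372}{\frac{8}{27}} = \left(-36372\right) \frac{27}{8} = - \frac{245511}{2}$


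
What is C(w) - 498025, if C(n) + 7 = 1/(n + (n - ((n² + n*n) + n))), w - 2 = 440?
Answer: -194374917153/390286 ≈ -4.9803e+5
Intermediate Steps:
w = 442 (w = 2 + 440 = 442)
C(n) = -7 + 1/(n - 2*n²) (C(n) = -7 + 1/(n + (n - ((n² + n*n) + n))) = -7 + 1/(n + (n - ((n² + n²) + n))) = -7 + 1/(n + (n - (2*n² + n))) = -7 + 1/(n + (n - (n + 2*n²))) = -7 + 1/(n + (n + (-n - 2*n²))) = -7 + 1/(n - 2*n²))
C(w) - 498025 = (-1 - 14*442² + 7*442)/(442*(-1 + 2*442)) - 498025 = (-1 - 14*195364 + 3094)/(442*(-1 + 884)) - 498025 = (1/442)*(-1 - 2735096 + 3094)/883 - 498025 = (1/442)*(1/883)*(-2732003) - 498025 = -2732003/390286 - 498025 = -194374917153/390286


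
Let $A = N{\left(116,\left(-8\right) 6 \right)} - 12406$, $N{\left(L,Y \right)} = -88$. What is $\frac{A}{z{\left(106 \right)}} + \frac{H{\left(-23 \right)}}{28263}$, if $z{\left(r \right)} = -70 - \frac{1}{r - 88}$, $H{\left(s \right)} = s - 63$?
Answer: $\frac{6356014150}{35639643} \approx 178.34$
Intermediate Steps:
$H{\left(s \right)} = -63 + s$
$A = -12494$ ($A = -88 - 12406 = -12494$)
$z{\left(r \right)} = -70 - \frac{1}{-88 + r}$
$\frac{A}{z{\left(106 \right)}} + \frac{H{\left(-23 \right)}}{28263} = - \frac{12494}{\frac{1}{-88 + 106} \left(6159 - 7420\right)} + \frac{-63 - 23}{28263} = - \frac{12494}{\frac{1}{18} \left(6159 - 7420\right)} - \frac{86}{28263} = - \frac{12494}{\frac{1}{18} \left(-1261\right)} - \frac{86}{28263} = - \frac{12494}{- \frac{1261}{18}} - \frac{86}{28263} = \left(-12494\right) \left(- \frac{18}{1261}\right) - \frac{86}{28263} = \frac{224892}{1261} - \frac{86}{28263} = \frac{6356014150}{35639643}$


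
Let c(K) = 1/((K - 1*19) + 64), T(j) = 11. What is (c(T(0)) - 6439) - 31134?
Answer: -2104087/56 ≈ -37573.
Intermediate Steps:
c(K) = 1/(45 + K) (c(K) = 1/((K - 19) + 64) = 1/((-19 + K) + 64) = 1/(45 + K))
(c(T(0)) - 6439) - 31134 = (1/(45 + 11) - 6439) - 31134 = (1/56 - 6439) - 31134 = -360583/56 - 31134 = -2104087/56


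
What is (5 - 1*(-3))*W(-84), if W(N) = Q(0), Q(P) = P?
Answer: 0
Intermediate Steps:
W(N) = 0
(5 - 1*(-3))*W(-84) = (5 - 1*(-3))*0 = (5 + 3)*0 = 8*0 = 0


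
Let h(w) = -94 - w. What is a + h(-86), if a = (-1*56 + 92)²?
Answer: 1288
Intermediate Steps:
a = 1296 (a = (-56 + 92)² = 36² = 1296)
a + h(-86) = 1296 + (-94 - 1*(-86)) = 1296 + (-94 + 86) = 1296 - 8 = 1288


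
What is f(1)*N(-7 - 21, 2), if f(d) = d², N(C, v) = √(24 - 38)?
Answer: I*√14 ≈ 3.7417*I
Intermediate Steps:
N(C, v) = I*√14 (N(C, v) = √(-14) = I*√14)
f(1)*N(-7 - 21, 2) = 1²*(I*√14) = 1*(I*√14) = I*√14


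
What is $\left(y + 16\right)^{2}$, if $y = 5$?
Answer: $441$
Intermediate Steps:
$\left(y + 16\right)^{2} = \left(5 + 16\right)^{2} = 21^{2} = 441$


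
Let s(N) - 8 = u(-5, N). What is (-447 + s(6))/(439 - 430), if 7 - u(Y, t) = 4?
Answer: -436/9 ≈ -48.444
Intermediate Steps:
u(Y, t) = 3 (u(Y, t) = 7 - 1*4 = 7 - 4 = 3)
s(N) = 11 (s(N) = 8 + 3 = 11)
(-447 + s(6))/(439 - 430) = (-447 + 11)/(439 - 430) = -436/9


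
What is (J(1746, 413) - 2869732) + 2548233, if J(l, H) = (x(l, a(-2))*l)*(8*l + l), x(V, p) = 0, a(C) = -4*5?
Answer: -321499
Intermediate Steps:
a(C) = -20
J(l, H) = 0 (J(l, H) = (0*l)*(8*l + l) = 0*(9*l) = 0)
(J(1746, 413) - 2869732) + 2548233 = (0 - 2869732) + 2548233 = -2869732 + 2548233 = -321499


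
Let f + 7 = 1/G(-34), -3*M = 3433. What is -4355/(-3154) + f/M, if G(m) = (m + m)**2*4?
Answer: 138876739621/100134403136 ≈ 1.3869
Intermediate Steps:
M = -3433/3 (M = -1/3*3433 = -3433/3 ≈ -1144.3)
G(m) = 16*m**2 (G(m) = (2*m)**2*4 = (4*m**2)*4 = 16*m**2)
f = -129471/18496 (f = -7 + 1/(16*(-34)**2) = -7 + 1/(16*1156) = -7 + 1/18496 = -129471/18496 ≈ -6.9999)
-4355/(-3154) + f/M = -4355/(-3154) - 129471/(18496*(-3433/3)) = -4355*(-1/3154) - 129471/18496*(-3/3433) = 4355/3154 + 388413/63496768 = 138876739621/100134403136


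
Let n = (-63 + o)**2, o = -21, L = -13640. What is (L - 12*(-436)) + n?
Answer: -1352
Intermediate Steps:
n = 7056 (n = (-63 - 21)**2 = (-84)**2 = 7056)
(L - 12*(-436)) + n = (-13640 - 12*(-436)) + 7056 = (-13640 - 1*(-5232)) + 7056 = (-13640 + 5232) + 7056 = -8408 + 7056 = -1352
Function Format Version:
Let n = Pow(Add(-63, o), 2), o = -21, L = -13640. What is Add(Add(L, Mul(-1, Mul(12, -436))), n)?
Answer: -1352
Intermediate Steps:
n = 7056 (n = Pow(Add(-63, -21), 2) = Pow(-84, 2) = 7056)
Add(Add(L, Mul(-1, Mul(12, -436))), n) = Add(Add(-13640, Mul(-1, Mul(12, -436))), 7056) = Add(Add(-13640, Mul(-1, -5232)), 7056) = Add(Add(-13640, 5232), 7056) = Add(-8408, 7056) = -1352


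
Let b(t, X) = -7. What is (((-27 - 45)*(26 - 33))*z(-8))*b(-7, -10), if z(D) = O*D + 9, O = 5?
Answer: 109368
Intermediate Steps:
z(D) = 9 + 5*D (z(D) = 5*D + 9 = 9 + 5*D)
(((-27 - 45)*(26 - 33))*z(-8))*b(-7, -10) = (((-27 - 45)*(26 - 33))*(9 + 5*(-8)))*(-7) = ((-72*(-7))*(9 - 40))*(-7) = (504*(-31))*(-7) = -15624*(-7) = 109368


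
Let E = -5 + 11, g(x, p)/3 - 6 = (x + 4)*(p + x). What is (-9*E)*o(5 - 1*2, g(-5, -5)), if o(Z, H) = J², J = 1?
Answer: -54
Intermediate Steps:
g(x, p) = 18 + 3*(4 + x)*(p + x) (g(x, p) = 18 + 3*((x + 4)*(p + x)) = 18 + 3*((4 + x)*(p + x)) = 18 + 3*(4 + x)*(p + x))
o(Z, H) = 1 (o(Z, H) = 1² = 1)
E = 6
(-9*E)*o(5 - 1*2, g(-5, -5)) = -9*6*1 = -54*1 = -54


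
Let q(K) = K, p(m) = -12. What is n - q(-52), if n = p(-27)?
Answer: 40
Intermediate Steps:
n = -12
n - q(-52) = -12 - 1*(-52) = -12 + 52 = 40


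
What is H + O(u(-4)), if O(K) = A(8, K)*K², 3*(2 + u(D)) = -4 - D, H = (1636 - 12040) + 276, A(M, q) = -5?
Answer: -10148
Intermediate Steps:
H = -10128 (H = -10404 + 276 = -10128)
u(D) = -10/3 - D/3 (u(D) = -2 + (-4 - D)/3 = -2 + (-4/3 - D/3) = -10/3 - D/3)
O(K) = -5*K²
H + O(u(-4)) = -10128 - 5*(-10/3 - ⅓*(-4))² = -10128 - 5*(-10/3 + 4/3)² = -10128 - 5*(-2)² = -10128 - 5*4 = -10128 - 20 = -10148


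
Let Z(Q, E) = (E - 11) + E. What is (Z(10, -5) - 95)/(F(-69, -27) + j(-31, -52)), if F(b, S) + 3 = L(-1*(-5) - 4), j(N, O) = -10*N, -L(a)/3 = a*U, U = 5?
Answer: -29/73 ≈ -0.39726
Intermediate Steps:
Z(Q, E) = -11 + 2*E (Z(Q, E) = (-11 + E) + E = -11 + 2*E)
L(a) = -15*a (L(a) = -3*a*5 = -15*a)
F(b, S) = -18 (F(b, S) = -3 - 15*(-1*(-5) - 4) = -3 - 15*(5 - 4) = -3 - 15*1 = -3 - 15 = -18)
(Z(10, -5) - 95)/(F(-69, -27) + j(-31, -52)) = ((-11 + 2*(-5)) - 95)/(-18 - 10*(-31)) = ((-11 - 10) - 95)/(-18 + 310) = (-21 - 95)/292 = -116*1/292 = -29/73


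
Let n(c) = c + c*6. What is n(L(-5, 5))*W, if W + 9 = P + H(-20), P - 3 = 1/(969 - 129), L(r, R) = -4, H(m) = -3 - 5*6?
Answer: 32759/30 ≈ 1092.0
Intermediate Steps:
H(m) = -33 (H(m) = -3 - 30 = -33)
n(c) = 7*c (n(c) = c + 6*c = 7*c)
P = 2521/840 (P = 3 + 1/(969 - 129) = 3 + 1/840 = 2521/840 ≈ 3.0012)
W = -32759/840 (W = -9 + (2521/840 - 33) = -9 - 25199/840 = -32759/840 ≈ -38.999)
n(L(-5, 5))*W = (7*(-4))*(-32759/840) = -28*(-32759/840) = 32759/30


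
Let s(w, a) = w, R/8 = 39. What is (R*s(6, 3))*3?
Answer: 5616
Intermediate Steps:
R = 312 (R = 8*39 = 312)
(R*s(6, 3))*3 = (312*6)*3 = 1872*3 = 5616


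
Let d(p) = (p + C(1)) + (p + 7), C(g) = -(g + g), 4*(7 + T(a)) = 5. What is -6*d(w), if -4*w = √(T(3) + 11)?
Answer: -30 + 3*√21/2 ≈ -23.126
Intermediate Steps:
T(a) = -23/4 (T(a) = -7 + (¼)*5 = -7 + 5/4 = -23/4)
w = -√21/8 (w = -√(-23/4 + 11)/4 = -√21/8 ≈ -0.57282)
C(g) = -2*g
d(p) = 5 + 2*p (d(p) = (p - 2*1) + (p + 7) = (p - 2) + (7 + p) = (-2 + p) + (7 + p) = 5 + 2*p)
-6*d(w) = -6*(5 + 2*(-√21/8)) = -6*(5 - √21/4) = -30 + 3*√21/2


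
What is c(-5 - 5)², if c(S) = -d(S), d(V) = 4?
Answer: 16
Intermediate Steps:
c(S) = -4 (c(S) = -1*4 = -4)
c(-5 - 5)² = (-4)² = 16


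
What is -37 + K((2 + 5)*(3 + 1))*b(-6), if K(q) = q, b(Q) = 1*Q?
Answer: -205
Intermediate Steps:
b(Q) = Q
-37 + K((2 + 5)*(3 + 1))*b(-6) = -37 + ((2 + 5)*(3 + 1))*(-6) = -37 + (7*4)*(-6) = -37 + 28*(-6) = -37 - 168 = -205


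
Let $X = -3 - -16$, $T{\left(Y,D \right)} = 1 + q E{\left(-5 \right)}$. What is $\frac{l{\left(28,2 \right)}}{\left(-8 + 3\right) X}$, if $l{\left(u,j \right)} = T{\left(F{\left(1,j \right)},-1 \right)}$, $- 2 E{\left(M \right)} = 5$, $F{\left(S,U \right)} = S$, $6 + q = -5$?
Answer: $- \frac{57}{130} \approx -0.43846$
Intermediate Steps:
$q = -11$ ($q = -6 - 5 = -11$)
$E{\left(M \right)} = - \frac{5}{2}$ ($E{\left(M \right)} = \left(- \frac{1}{2}\right) 5 = - \frac{5}{2}$)
$T{\left(Y,D \right)} = \frac{57}{2}$ ($T{\left(Y,D \right)} = 1 - - \frac{55}{2} = 1 + \frac{55}{2} = \frac{57}{2}$)
$l{\left(u,j \right)} = \frac{57}{2}$
$X = 13$ ($X = -3 + 16 = 13$)
$\frac{l{\left(28,2 \right)}}{\left(-8 + 3\right) X} = \frac{57}{2 \left(-8 + 3\right) 13} = \frac{57}{2 \left(\left(-5\right) 13\right)} = \frac{57}{2 \left(-65\right)} = \frac{57}{2} \left(- \frac{1}{65}\right) = - \frac{57}{130}$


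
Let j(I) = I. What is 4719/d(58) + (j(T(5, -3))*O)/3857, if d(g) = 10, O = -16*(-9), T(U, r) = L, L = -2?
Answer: 18198303/38570 ≈ 471.83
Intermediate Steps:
T(U, r) = -2
O = 144
4719/d(58) + (j(T(5, -3))*O)/3857 = 4719/10 - 2*144/3857 = 4719*(⅒) - 288*1/3857 = 4719/10 - 288/3857 = 18198303/38570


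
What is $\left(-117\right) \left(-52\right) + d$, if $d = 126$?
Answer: $6210$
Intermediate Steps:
$\left(-117\right) \left(-52\right) + d = \left(-117\right) \left(-52\right) + 126 = 6084 + 126 = 6210$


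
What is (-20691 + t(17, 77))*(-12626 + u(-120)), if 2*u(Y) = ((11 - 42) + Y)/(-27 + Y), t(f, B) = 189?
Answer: 12683538381/49 ≈ 2.5885e+8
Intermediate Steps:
u(Y) = (-31 + Y)/(2*(-27 + Y)) (u(Y) = (((11 - 42) + Y)/(-27 + Y))/2 = ((-31 + Y)/(-27 + Y))/2 = (-31 + Y)/(2*(-27 + Y)))
(-20691 + t(17, 77))*(-12626 + u(-120)) = (-20691 + 189)*(-12626 + (-31 - 120)/(2*(-27 - 120))) = -20502*(-12626 + (1/2)*(-151)/(-147)) = -20502*(-12626 + (1/2)*(-1/147)*(-151)) = -20502*(-12626 + 151/294) = -20502*(-3711893/294) = 12683538381/49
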